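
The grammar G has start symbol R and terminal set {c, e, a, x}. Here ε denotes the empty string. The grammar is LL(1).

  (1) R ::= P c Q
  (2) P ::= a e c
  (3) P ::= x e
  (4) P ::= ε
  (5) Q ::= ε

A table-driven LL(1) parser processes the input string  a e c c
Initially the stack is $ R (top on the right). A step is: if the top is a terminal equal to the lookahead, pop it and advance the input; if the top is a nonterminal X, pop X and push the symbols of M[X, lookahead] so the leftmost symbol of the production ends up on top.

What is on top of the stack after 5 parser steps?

step 1: stack=$ R  input=a e c c $  — expand R ::= P c Q
step 2: stack=$ Q c P  input=a e c c $  — expand P ::= a e c
step 3: stack=$ Q c c e a  input=a e c c $  — match a
step 4: stack=$ Q c c e  input=e c c $  — match e
step 5: stack=$ Q c c  input=c c $  — match c
Stack after step 5: $ Q c (top = c).

c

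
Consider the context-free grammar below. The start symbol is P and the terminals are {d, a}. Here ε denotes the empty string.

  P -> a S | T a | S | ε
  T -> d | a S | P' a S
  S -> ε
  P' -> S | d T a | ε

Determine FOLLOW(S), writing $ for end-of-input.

FIRST(S) = {ε}
FIRST(P') = {ε, d}  (via S)
FIRST(T) = {a, d}  (via P' a S)
FIRST(P) = {ε, a, d}  (via T a, S)
FOLLOW(P) includes $ since P is the start symbol.
FOLLOW(P): P appears on no right-hand side. Thus FOLLOW(P) = {$}.
FOLLOW(T): in P->T a, T is followed by a with FIRST {a}; in P'->d T a, T is followed by a with FIRST {a}. Thus FOLLOW(T) = {a}.
FOLLOW(P'): in T->P' a S, P' is followed by a S with FIRST {a}. Thus FOLLOW(P') = {a}.
FOLLOW(S): in P->a S, the suffix after S is empty, so FOLLOW(S) ⊇ FOLLOW(P) = {$}; in P->S, the suffix after S is empty, so FOLLOW(S) ⊇ FOLLOW(P) = {$}; in T->a S, the suffix after S is empty, so FOLLOW(S) ⊇ FOLLOW(T) = {a}; in T->P' a S, the suffix after S is empty, so FOLLOW(S) ⊇ FOLLOW(T) = {a}; in P'->S, the suffix after S is empty, so FOLLOW(S) ⊇ FOLLOW(P') = {a}. Thus FOLLOW(S) = {$, a}.

{$, a}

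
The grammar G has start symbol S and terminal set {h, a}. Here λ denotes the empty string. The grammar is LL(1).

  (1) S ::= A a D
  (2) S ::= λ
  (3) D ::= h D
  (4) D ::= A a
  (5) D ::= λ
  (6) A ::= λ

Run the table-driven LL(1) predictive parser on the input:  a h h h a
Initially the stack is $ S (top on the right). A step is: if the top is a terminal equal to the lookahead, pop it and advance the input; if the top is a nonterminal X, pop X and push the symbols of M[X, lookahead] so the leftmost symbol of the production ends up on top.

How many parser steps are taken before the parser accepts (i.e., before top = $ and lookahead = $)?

      Stack    Input        Action
   1  $ S      a h h h a $  expand S ::= A a D
   2  $ D a A  a h h h a $  expand A ::= λ
   3  $ D a    a h h h a $  match a
   4  $ D      h h h a $    expand D ::= h D
   5  $ D h    h h h a $    match h
   6  $ D      h h a $      expand D ::= h D
   7  $ D h    h h a $      match h
   8  $ D      h a $        expand D ::= h D
   9  $ D h    h a $        match h
  10  $ D      a $          expand D ::= A a
  11  $ a A    a $          expand A ::= λ
  12  $ a      a $          match a
Accept reached after 12 steps.

12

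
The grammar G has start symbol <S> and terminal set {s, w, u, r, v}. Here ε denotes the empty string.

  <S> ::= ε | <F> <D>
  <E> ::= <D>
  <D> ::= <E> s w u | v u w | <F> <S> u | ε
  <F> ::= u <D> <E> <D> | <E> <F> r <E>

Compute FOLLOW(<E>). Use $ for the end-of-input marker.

{$, r, s, u, v}

FIRST(<S>): from <S>::=ε we get {ε}; from <S>::=<F> <D> we get {s, u, v}. So FIRST(<S>) = {ε, s, u, v}.
FIRST(<E>): from <E>::=<D> we get {ε, s, u, v}. So FIRST(<E>) = {ε, s, u, v}.
FIRST(<F>): from <F>::=u <D> <E> <D> we get {u}; from <F>::=<E> <F> r <E> we get {s, u, v}. So FIRST(<F>) = {s, u, v}.
FIRST(<D>): from <D>::=<E> s w u we get {s, u, v}; from <D>::=v u w we get {v}; from <D>::=<F> <S> u we get {s, u, v}; from <D>::=ε we get {ε}. So FIRST(<D>) = {ε, s, u, v}.
FOLLOW(<S>) includes $ since <S> is the start symbol.
FOLLOW(<S>): in <D>::=<F> <S> u, <S> is followed by u with FIRST {u}. Thus FOLLOW(<S>) = {$, u}.
FOLLOW(<F>): in <S>::=<F> <D>, <F> is followed by <D> with FIRST {ε, s, u, v}; in <S>::=<F> <D>, the suffix after <F> is nullable, so FOLLOW(<F>) ⊇ FOLLOW(<S>) = {$, u}; in <D>::=<F> <S> u, <F> is followed by <S> u with FIRST {s, u, v}; in <F>::=<E> <F> r <E>, <F> is followed by r <E> with FIRST {r}. Thus FOLLOW(<F>) = {$, r, s, u, v}.
FOLLOW(<E>): in <D>::=<E> s w u, <E> is followed by s w u with FIRST {s}; in <F>::=u <D> <E> <D>, <E> is followed by <D> with FIRST {ε, s, u, v}; in <F>::=u <D> <E> <D>, the suffix after <E> is nullable, so FOLLOW(<E>) ⊇ FOLLOW(<F>) = {$, r, s, u, v}; in <F>::=<E> <F> r <E> (occurrence 1), <E> is followed by <F> r <E> with FIRST {s, u, v}; in <F>::=<E> <F> r <E> (occurrence 2), the suffix after <E> is empty, so FOLLOW(<E>) ⊇ FOLLOW(<F>) = {$, r, s, u, v}. Thus FOLLOW(<E>) = {$, r, s, u, v}.
FOLLOW(<D>): in <S>::=<F> <D>, the suffix after <D> is empty, so FOLLOW(<D>) ⊇ FOLLOW(<S>) = {$, u}; in <E>::=<D>, the suffix after <D> is empty, so FOLLOW(<D>) ⊇ FOLLOW(<E>) = {$, r, s, u, v}; in <F>::=u <D> <E> <D> (occurrence 1), <D> is followed by <E> <D> with FIRST {ε, s, u, v}; in <F>::=u <D> <E> <D> (occurrence 1), the suffix after <D> is nullable, so FOLLOW(<D>) ⊇ FOLLOW(<F>) = {$, r, s, u, v}; in <F>::=u <D> <E> <D> (occurrence 2), the suffix after <D> is empty, so FOLLOW(<D>) ⊇ FOLLOW(<F>) = {$, r, s, u, v}. Thus FOLLOW(<D>) = {$, r, s, u, v}.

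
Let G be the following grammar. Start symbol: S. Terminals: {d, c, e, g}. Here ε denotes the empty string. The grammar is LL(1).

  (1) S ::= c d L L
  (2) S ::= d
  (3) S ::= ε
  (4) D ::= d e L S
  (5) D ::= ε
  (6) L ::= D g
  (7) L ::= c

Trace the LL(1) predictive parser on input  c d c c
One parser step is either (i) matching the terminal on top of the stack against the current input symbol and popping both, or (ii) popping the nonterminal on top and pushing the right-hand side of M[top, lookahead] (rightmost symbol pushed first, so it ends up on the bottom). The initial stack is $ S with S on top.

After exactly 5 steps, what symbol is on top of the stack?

step 1: stack=$ S  input=c d c c $  — expand S ::= c d L L
step 2: stack=$ L L d c  input=c d c c $  — match c
step 3: stack=$ L L d  input=d c c $  — match d
step 4: stack=$ L L  input=c c $  — expand L ::= c
step 5: stack=$ L c  input=c c $  — match c
Stack after step 5: $ L (top = L).

L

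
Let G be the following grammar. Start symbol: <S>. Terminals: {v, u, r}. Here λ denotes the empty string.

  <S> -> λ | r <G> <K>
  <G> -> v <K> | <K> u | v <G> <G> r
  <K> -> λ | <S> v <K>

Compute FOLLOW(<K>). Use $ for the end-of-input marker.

FIRST(<S>) = {λ, r}
FIRST(<K>) = {λ, r, v}  (via <S> v <K>)
FIRST(<G>) = {r, u, v}  (via <K> u)
FOLLOW(<S>) includes $ since <S> is the start symbol.
FOLLOW(<S>): in <K>-><S> v <K>, <S> is followed by v <K> with FIRST {v}. Thus FOLLOW(<S>) = {$, v}.
FOLLOW(<G>): in <S>->r <G> <K>, <G> is followed by <K> with FIRST {λ, r, v}; in <S>->r <G> <K>, the suffix after <G> is nullable, so FOLLOW(<G>) ⊇ FOLLOW(<S>) = {$, v}; in <G>->v <G> <G> r (occurrence 1), <G> is followed by <G> r with FIRST {r, u, v}; in <G>->v <G> <G> r (occurrence 2), <G> is followed by r with FIRST {r}. Thus FOLLOW(<G>) = {$, r, u, v}.
FOLLOW(<K>): in <S>->r <G> <K>, the suffix after <K> is empty, so FOLLOW(<K>) ⊇ FOLLOW(<S>) = {$, v}; in <G>->v <K>, the suffix after <K> is empty, so FOLLOW(<K>) ⊇ FOLLOW(<G>) = {$, r, u, v}; in <G>-><K> u, <K> is followed by u with FIRST {u}; in <K>-><S> v <K>, the suffix after <K> is empty (adds nothing new). Thus FOLLOW(<K>) = {$, r, u, v}.

{$, r, u, v}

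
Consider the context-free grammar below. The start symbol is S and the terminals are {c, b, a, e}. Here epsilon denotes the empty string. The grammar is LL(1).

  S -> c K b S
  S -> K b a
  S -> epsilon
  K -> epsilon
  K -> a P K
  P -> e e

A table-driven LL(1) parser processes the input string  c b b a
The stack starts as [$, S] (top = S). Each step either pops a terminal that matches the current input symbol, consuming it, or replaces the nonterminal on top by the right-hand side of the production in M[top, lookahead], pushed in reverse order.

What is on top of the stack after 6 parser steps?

b

     Stack      Input      Action
  1  $ S        c b b a $  expand S -> c K b S
  2  $ S b K c  c b b a $  match c
  3  $ S b K    b b a $    expand K -> epsilon
  4  $ S b      b b a $    match b
  5  $ S        b a $      expand S -> K b a
  6  $ a b K    b a $      expand K -> epsilon
Stack after step 6: $ a b (top = b).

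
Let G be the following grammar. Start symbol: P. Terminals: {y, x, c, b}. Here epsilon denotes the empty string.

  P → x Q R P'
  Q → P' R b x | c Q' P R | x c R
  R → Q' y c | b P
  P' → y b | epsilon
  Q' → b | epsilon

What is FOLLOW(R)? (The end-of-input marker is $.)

FIRST(P): from P→x Q R P' we get {x}. So FIRST(P) = {x}.
FIRST(P'): from P'→y b we get {y}; from P'→epsilon we get {epsilon}. So FIRST(P') = {epsilon, y}.
FIRST(Q'): from Q'→b we get {b}; from Q'→epsilon we get {epsilon}. So FIRST(Q') = {epsilon, b}.
FIRST(R): from R→Q' y c we get {b, y}; from R→b P we get {b}. So FIRST(R) = {b, y}.
FIRST(Q): from Q→P' R b x we get {b, y}; from Q→c Q' P R we get {c}; from Q→x c R we get {x}. So FIRST(Q) = {b, c, x, y}.
FOLLOW(P) includes $ since P is the start symbol.
FOLLOW(Q): in P→x Q R P', Q is followed by R P' with FIRST {b, y}. Thus FOLLOW(Q) = {b, y}.
FOLLOW(Q'): in Q→c Q' P R, Q' is followed by P R with FIRST {x}; in R→Q' y c, Q' is followed by y c with FIRST {y}. Thus FOLLOW(Q') = {x, y}.
FOLLOW(P): in Q→c Q' P R, P is followed by R with FIRST {b, y}; in R→b P, the suffix after P is empty, so FOLLOW(P) ⊇ FOLLOW(R) = {$, b, y}. Thus FOLLOW(P) = {$, b, y}.
FOLLOW(R): in P→x Q R P', R is followed by P' with FIRST {epsilon, y}; in P→x Q R P', the suffix after R is nullable, so FOLLOW(R) ⊇ FOLLOW(P) = {$, b, y}; in Q→P' R b x, R is followed by b x with FIRST {b}; in Q→c Q' P R, the suffix after R is empty, so FOLLOW(R) ⊇ FOLLOW(Q) = {b, y}; in Q→x c R, the suffix after R is empty, so FOLLOW(R) ⊇ FOLLOW(Q) = {b, y}. Thus FOLLOW(R) = {$, b, y}.
FOLLOW(P'): in P→x Q R P', the suffix after P' is empty, so FOLLOW(P') ⊇ FOLLOW(P) = {$, b, y}; in Q→P' R b x, P' is followed by R b x with FIRST {b, y}. Thus FOLLOW(P') = {$, b, y}.

{$, b, y}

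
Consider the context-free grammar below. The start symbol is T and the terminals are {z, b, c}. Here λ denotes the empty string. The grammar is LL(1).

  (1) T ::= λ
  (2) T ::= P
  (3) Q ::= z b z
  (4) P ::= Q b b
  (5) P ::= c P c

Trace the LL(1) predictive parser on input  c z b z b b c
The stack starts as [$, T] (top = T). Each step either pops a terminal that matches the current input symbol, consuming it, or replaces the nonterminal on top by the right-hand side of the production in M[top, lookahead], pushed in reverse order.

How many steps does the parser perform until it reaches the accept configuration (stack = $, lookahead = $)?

11

      Stack          Input            Action
   1  $ T            c z b z b b c $  expand T ::= P
   2  $ P            c z b z b b c $  expand P ::= c P c
   3  $ c P c        c z b z b b c $  match c
   4  $ c P          z b z b b c $    expand P ::= Q b b
   5  $ c b b Q      z b z b b c $    expand Q ::= z b z
   6  $ c b b z b z  z b z b b c $    match z
   7  $ c b b z b    b z b b c $      match b
   8  $ c b b z      z b b c $        match z
   9  $ c b b        b b c $          match b
  10  $ c b          b c $            match b
  11  $ c            c $              match c
Accept reached after 11 steps.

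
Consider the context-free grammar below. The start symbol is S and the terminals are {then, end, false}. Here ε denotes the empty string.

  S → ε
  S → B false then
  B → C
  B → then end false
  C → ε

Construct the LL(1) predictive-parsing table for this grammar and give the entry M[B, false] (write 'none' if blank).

B → C

FIRST(C): from C→ε we get {ε}. So FIRST(C) = {ε}.
FIRST(B): from B→C we get {ε}; from B→then end false we get {then}. So FIRST(B) = {ε, then}.
FIRST(S): from S→ε we get {ε}; from S→B false then we get {false, then}. So FIRST(S) = {ε, false, then}.
FOLLOW(S) includes $ since S is the start symbol.
FOLLOW(B): in S→B false then, B is followed by false then with FIRST {false}. Thus FOLLOW(B) = {false}.
For B → C: FIRST(C) = {ε}, so it goes in M[B, t] for t ∈ {}; since ε ∈ FIRST, also for every t ∈ FOLLOW(B) = {false}.
For B → then end false: FIRST(then end false) = {then}, so it goes in M[B, t] for t ∈ {then}.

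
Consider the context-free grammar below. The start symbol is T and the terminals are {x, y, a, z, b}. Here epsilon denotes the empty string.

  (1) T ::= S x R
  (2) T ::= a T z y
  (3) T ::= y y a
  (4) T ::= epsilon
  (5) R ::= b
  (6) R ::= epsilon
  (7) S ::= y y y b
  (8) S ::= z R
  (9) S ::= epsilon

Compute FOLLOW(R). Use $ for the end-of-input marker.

{$, x, z}

FIRST(R): from R::=b we get {b}; from R::=epsilon we get {epsilon}. So FIRST(R) = {epsilon, b}.
FIRST(S): from S::=y y y b we get {y}; from S::=z R we get {z}; from S::=epsilon we get {epsilon}. So FIRST(S) = {epsilon, y, z}.
FIRST(T): from T::=S x R we get {x, y, z}; from T::=a T z y we get {a}; from T::=y y a we get {y}; from T::=epsilon we get {epsilon}. So FIRST(T) = {epsilon, a, x, y, z}.
FOLLOW(T) includes $ since T is the start symbol.
FOLLOW(T): in T::=a T z y, T is followed by z y with FIRST {z}. Thus FOLLOW(T) = {$, z}.
FOLLOW(S): in T::=S x R, S is followed by x R with FIRST {x}. Thus FOLLOW(S) = {x}.
FOLLOW(R): in T::=S x R, the suffix after R is empty, so FOLLOW(R) ⊇ FOLLOW(T) = {$, z}; in S::=z R, the suffix after R is empty, so FOLLOW(R) ⊇ FOLLOW(S) = {x}. Thus FOLLOW(R) = {$, x, z}.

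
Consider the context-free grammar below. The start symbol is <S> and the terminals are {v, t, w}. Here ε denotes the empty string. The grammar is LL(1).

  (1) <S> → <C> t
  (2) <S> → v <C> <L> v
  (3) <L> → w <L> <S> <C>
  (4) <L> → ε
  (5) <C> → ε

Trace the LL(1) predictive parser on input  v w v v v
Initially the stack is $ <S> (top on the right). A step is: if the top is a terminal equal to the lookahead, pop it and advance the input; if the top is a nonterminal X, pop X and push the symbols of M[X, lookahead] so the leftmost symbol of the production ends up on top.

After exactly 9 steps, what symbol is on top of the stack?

<L>

     Stack                Input        Action
  1  $ <S>                v w v v v $  expand <S> → v <C> <L> v
  2  $ v <L> <C> v        v w v v v $  match v
  3  $ v <L> <C>          w v v v $    expand <C> → ε
  4  $ v <L>              w v v v $    expand <L> → w <L> <S> <C>
  5  $ v <C> <S> <L> w    w v v v $    match w
  6  $ v <C> <S> <L>      v v v $      expand <L> → ε
  7  $ v <C> <S>          v v v $      expand <S> → v <C> <L> v
  8  $ v <C> v <L> <C> v  v v v $      match v
  9  $ v <C> v <L> <C>    v v $        expand <C> → ε
Stack after step 9: $ v <C> v <L> (top = <L>).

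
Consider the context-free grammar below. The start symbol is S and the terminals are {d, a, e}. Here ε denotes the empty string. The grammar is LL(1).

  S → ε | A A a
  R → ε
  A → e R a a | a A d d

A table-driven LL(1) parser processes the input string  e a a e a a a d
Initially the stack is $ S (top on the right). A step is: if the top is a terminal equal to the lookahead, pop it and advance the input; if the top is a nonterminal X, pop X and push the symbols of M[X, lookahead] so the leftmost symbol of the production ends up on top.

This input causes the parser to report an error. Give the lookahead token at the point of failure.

d

step 1: stack=$ S  input=e a a e a a a d $  — expand S → A A a
step 2: stack=$ a A A  input=e a a e a a a d $  — expand A → e R a a
step 3: stack=$ a A a a R e  input=e a a e a a a d $  — match e
step 4: stack=$ a A a a R  input=a a e a a a d $  — expand R → ε
step 5: stack=$ a A a a  input=a a e a a a d $  — match a
step 6: stack=$ a A a  input=a e a a a d $  — match a
step 7: stack=$ a A  input=e a a a d $  — expand A → e R a a
step 8: stack=$ a a a R e  input=e a a a d $  — match e
step 9: stack=$ a a a R  input=a a a d $  — expand R → ε
step 10: stack=$ a a a  input=a a a d $  — match a
step 11: stack=$ a a  input=a a d $  — match a
step 12: stack=$ a  input=a d $  — match a
step 13: stack=$  input=d $  — error: stack empty but input remains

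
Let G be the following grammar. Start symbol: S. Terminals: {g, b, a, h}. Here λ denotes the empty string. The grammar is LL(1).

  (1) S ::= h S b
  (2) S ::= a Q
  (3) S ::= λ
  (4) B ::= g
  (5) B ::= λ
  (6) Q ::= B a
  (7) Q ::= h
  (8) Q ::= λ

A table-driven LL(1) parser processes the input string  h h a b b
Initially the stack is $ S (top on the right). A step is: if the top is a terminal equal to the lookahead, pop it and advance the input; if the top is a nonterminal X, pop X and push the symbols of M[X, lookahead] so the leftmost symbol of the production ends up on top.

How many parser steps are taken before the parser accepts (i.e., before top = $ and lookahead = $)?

step 1: stack=$ S  input=h h a b b $  — expand S ::= h S b
step 2: stack=$ b S h  input=h h a b b $  — match h
step 3: stack=$ b S  input=h a b b $  — expand S ::= h S b
step 4: stack=$ b b S h  input=h a b b $  — match h
step 5: stack=$ b b S  input=a b b $  — expand S ::= a Q
step 6: stack=$ b b Q a  input=a b b $  — match a
step 7: stack=$ b b Q  input=b b $  — expand Q ::= λ
step 8: stack=$ b b  input=b b $  — match b
step 9: stack=$ b  input=b $  — match b
Accept reached after 9 steps.

9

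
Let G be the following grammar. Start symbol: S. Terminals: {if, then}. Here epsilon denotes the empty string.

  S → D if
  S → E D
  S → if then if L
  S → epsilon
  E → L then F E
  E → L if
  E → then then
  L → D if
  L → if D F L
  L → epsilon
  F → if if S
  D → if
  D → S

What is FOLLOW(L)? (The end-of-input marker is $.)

{$, if, then}

FIRST(F): from F→if if S we get {if}. So FIRST(F) = {if}.
FIRST(S): from S→D if we get {if, then}; from S→E D we get {if, then}; from S→if then if L we get {if}; from S→epsilon we get {epsilon}. So FIRST(S) = {epsilon, if, then}.
FIRST(D): from D→if we get {if}; from D→S we get {epsilon, if, then}. So FIRST(D) = {epsilon, if, then}.
FIRST(L): from L→D if we get {if, then}; from L→if D F L we get {if}; from L→epsilon we get {epsilon}. So FIRST(L) = {epsilon, if, then}.
FIRST(E): from E→L then F E we get {if, then}; from E→L if we get {if, then}; from E→then then we get {then}. So FIRST(E) = {if, then}.
FOLLOW(S) includes $ since S is the start symbol.
FOLLOW(S): in F→if if S, the suffix after S is empty, so FOLLOW(S) ⊇ FOLLOW(F) = {$, if, then}; in D→S, the suffix after S is empty, so FOLLOW(S) ⊇ FOLLOW(D) = {$, if, then}. Thus FOLLOW(S) = {$, if, then}.
FOLLOW(E): in S→E D, E is followed by D with FIRST {epsilon, if, then}; in S→E D, the suffix after E is nullable, so FOLLOW(E) ⊇ FOLLOW(S) = {$, if, then}; in E→L then F E, the suffix after E is empty (adds nothing new). Thus FOLLOW(E) = {$, if, then}.
FOLLOW(L): in S→if then if L, the suffix after L is empty, so FOLLOW(L) ⊇ FOLLOW(S) = {$, if, then}; in E→L then F E, L is followed by then F E with FIRST {then}; in E→L if, L is followed by if with FIRST {if}; in L→if D F L, the suffix after L is empty (adds nothing new). Thus FOLLOW(L) = {$, if, then}.
FOLLOW(F): in E→L then F E, F is followed by E with FIRST {if, then}; in L→if D F L, F is followed by L with FIRST {epsilon, if, then}; in L→if D F L, the suffix after F is nullable, so FOLLOW(F) ⊇ FOLLOW(L) = {$, if, then}. Thus FOLLOW(F) = {$, if, then}.
FOLLOW(D): in S→D if, D is followed by if with FIRST {if}; in S→E D, the suffix after D is empty, so FOLLOW(D) ⊇ FOLLOW(S) = {$, if, then}; in L→D if, D is followed by if with FIRST {if}; in L→if D F L, D is followed by F L with FIRST {if}. Thus FOLLOW(D) = {$, if, then}.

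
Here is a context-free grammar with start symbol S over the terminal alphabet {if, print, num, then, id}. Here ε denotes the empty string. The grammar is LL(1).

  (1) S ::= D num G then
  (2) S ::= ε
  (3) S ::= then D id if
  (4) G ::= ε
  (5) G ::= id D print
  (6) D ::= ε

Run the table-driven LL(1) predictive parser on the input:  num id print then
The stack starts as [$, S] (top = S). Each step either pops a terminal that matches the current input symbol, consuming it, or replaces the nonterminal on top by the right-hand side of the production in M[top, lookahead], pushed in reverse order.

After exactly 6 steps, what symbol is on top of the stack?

step 1: stack=$ S  input=num id print then $  — expand S ::= D num G then
step 2: stack=$ then G num D  input=num id print then $  — expand D ::= ε
step 3: stack=$ then G num  input=num id print then $  — match num
step 4: stack=$ then G  input=id print then $  — expand G ::= id D print
step 5: stack=$ then print D id  input=id print then $  — match id
step 6: stack=$ then print D  input=print then $  — expand D ::= ε
Stack after step 6: $ then print (top = print).

print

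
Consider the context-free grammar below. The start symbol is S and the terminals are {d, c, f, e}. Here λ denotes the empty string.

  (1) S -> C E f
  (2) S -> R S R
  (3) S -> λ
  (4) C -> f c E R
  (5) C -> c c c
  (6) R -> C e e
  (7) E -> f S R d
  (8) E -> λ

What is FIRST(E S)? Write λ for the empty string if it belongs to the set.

FIRST(C) = {c, f}
FIRST(E) = {λ, f}
FIRST(R) = {c, f}  (via C e e)
FIRST(S) = {λ, c, f}  (via C E f, R S R)
FIRST(E S): take FIRST of each symbol in turn, carrying on past any symbol whose FIRST contains λ; result {λ, c, f}.

{λ, c, f}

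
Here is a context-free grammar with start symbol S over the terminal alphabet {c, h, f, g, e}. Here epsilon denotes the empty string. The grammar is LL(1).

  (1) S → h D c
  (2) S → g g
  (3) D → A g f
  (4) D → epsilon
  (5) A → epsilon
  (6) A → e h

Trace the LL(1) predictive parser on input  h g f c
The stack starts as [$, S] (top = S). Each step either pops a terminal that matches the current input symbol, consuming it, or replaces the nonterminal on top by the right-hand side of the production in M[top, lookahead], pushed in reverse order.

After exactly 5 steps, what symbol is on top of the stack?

f

step 1: stack=$ S  input=h g f c $  — expand S → h D c
step 2: stack=$ c D h  input=h g f c $  — match h
step 3: stack=$ c D  input=g f c $  — expand D → A g f
step 4: stack=$ c f g A  input=g f c $  — expand A → epsilon
step 5: stack=$ c f g  input=g f c $  — match g
Stack after step 5: $ c f (top = f).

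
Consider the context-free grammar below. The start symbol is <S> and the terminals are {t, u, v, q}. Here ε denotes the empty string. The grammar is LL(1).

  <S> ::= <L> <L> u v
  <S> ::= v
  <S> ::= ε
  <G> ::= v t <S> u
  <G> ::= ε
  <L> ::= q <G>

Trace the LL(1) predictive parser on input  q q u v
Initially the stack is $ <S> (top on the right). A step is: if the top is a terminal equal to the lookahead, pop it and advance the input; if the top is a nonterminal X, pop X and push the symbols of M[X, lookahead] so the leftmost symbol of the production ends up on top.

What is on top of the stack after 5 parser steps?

     Stack            Input      Action
  1  $ <S>            q q u v $  expand <S> ::= <L> <L> u v
  2  $ v u <L> <L>    q q u v $  expand <L> ::= q <G>
  3  $ v u <L> <G> q  q q u v $  match q
  4  $ v u <L> <G>    q u v $    expand <G> ::= ε
  5  $ v u <L>        q u v $    expand <L> ::= q <G>
Stack after step 5: $ v u <G> q (top = q).

q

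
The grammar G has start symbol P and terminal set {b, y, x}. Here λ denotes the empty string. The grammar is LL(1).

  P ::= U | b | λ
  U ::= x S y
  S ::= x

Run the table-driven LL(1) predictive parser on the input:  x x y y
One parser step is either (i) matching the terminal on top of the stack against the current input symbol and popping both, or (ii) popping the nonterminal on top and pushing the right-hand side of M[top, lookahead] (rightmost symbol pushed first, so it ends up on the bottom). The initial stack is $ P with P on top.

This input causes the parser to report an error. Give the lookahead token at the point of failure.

     Stack    Input      Action
  1  $ P      x x y y $  expand P ::= U
  2  $ U      x x y y $  expand U ::= x S y
  3  $ y S x  x x y y $  match x
  4  $ y S    x y y $    expand S ::= x
  5  $ y x    x y y $    match x
  6  $ y      y y $      match y
  7  $        y $        error: stack empty but input remains

y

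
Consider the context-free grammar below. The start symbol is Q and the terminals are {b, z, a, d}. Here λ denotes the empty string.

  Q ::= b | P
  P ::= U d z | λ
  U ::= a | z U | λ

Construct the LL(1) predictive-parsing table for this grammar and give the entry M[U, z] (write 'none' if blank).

U ::= z U

FIRST(U) = {λ, a, z}
FIRST(P) = {λ, a, d, z}  (via U d z)
FIRST(Q) = {λ, a, b, d, z}  (via P)
FOLLOW(Q) includes $ since Q is the start symbol.
FOLLOW(U): in P::=U d z, U is followed by d z with FIRST {d}; in U::=z U, the suffix after U is empty (adds nothing new). Thus FOLLOW(U) = {d}.
For U ::= a: FIRST(a) = {a}, so it goes in M[U, t] for t ∈ {a}.
For U ::= z U: FIRST(z U) = {z}, so it goes in M[U, t] for t ∈ {z}.
For U ::= λ: FIRST(λ) = {λ}, so it goes in M[U, t] for t ∈ {}; since λ ∈ FIRST, also for every t ∈ FOLLOW(U) = {d}.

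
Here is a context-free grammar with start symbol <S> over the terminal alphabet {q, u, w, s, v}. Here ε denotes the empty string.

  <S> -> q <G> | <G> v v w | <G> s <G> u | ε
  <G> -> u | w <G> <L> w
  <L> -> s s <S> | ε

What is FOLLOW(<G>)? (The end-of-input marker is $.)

FIRST(<G>): from <G>->u we get {u}; from <G>->w <G> <L> w we get {w}. So FIRST(<G>) = {u, w}.
FIRST(<L>): from <L>->s s <S> we get {s}; from <L>->ε we get {ε}. So FIRST(<L>) = {ε, s}.
FIRST(<S>): from <S>->q <G> we get {q}; from <S>-><G> v v w we get {u, w}; from <S>-><G> s <G> u we get {u, w}; from <S>->ε we get {ε}. So FIRST(<S>) = {ε, q, u, w}.
FOLLOW(<S>) includes $ since <S> is the start symbol.
FOLLOW(<L>): in <G>->w <G> <L> w, <L> is followed by w with FIRST {w}. Thus FOLLOW(<L>) = {w}.
FOLLOW(<S>): in <L>->s s <S>, the suffix after <S> is empty, so FOLLOW(<S>) ⊇ FOLLOW(<L>) = {w}. Thus FOLLOW(<S>) = {$, w}.
FOLLOW(<G>): in <S>->q <G>, the suffix after <G> is empty, so FOLLOW(<G>) ⊇ FOLLOW(<S>) = {$, w}; in <S>-><G> v v w, <G> is followed by v v w with FIRST {v}; in <S>-><G> s <G> u (occurrence 1), <G> is followed by s <G> u with FIRST {s}; in <S>-><G> s <G> u (occurrence 2), <G> is followed by u with FIRST {u}; in <G>->w <G> <L> w, <G> is followed by <L> w with FIRST {s, w}. Thus FOLLOW(<G>) = {$, s, u, v, w}.

{$, s, u, v, w}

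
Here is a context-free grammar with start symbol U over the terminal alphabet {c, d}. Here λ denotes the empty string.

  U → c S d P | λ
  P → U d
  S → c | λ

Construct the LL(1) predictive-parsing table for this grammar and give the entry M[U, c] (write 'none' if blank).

FIRST(U) = {λ, c}
FIRST(S) = {λ, c}
FIRST(P) = {c, d}  (via U d)
FOLLOW(U) includes $ since U is the start symbol.
FOLLOW(U): in P→U d, U is followed by d with FIRST {d}. Thus FOLLOW(U) = {$, d}.
For U → c S d P: FIRST(c S d P) = {c}, so it goes in M[U, t] for t ∈ {c}.
For U → λ: FIRST(λ) = {λ}, so it goes in M[U, t] for t ∈ {}; since λ ∈ FIRST, also for every t ∈ FOLLOW(U) = {$, d}.

U → c S d P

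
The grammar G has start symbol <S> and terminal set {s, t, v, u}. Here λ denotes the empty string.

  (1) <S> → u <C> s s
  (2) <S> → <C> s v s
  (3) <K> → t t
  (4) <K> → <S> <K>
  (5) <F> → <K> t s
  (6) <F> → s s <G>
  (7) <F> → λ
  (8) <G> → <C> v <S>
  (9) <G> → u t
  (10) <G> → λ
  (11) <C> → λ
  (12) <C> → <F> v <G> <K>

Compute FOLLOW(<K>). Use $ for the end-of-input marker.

FIRST(<S>): from <S>→u <C> s s we get {u}; from <S>→<C> s v s we get {s, t, u, v}. So FIRST(<S>) = {s, t, u, v}.
FIRST(<K>): from <K>→t t we get {t}; from <K>→<S> <K> we get {s, t, u, v}. So FIRST(<K>) = {s, t, u, v}.
FIRST(<F>): from <F>→<K> t s we get {s, t, u, v}; from <F>→s s <G> we get {s}; from <F>→λ we get {λ}. So FIRST(<F>) = {λ, s, t, u, v}.
FIRST(<C>): from <C>→λ we get {λ}; from <C>→<F> v <G> <K> we get {s, t, u, v}. So FIRST(<C>) = {λ, s, t, u, v}.
FIRST(<G>): from <G>→<C> v <S> we get {s, t, u, v}; from <G>→u t we get {u}; from <G>→λ we get {λ}. So FIRST(<G>) = {λ, s, t, u, v}.
FOLLOW(<S>) includes $ since <S> is the start symbol.
FOLLOW(<F>): in <C>→<F> v <G> <K>, <F> is followed by v <G> <K> with FIRST {v}. Thus FOLLOW(<F>) = {v}.
FOLLOW(<G>): in <F>→s s <G>, the suffix after <G> is empty, so FOLLOW(<G>) ⊇ FOLLOW(<F>) = {v}; in <C>→<F> v <G> <K>, <G> is followed by <K> with FIRST {s, t, u, v}. Thus FOLLOW(<G>) = {s, t, u, v}.
FOLLOW(<S>): in <K>→<S> <K>, <S> is followed by <K> with FIRST {s, t, u, v}; in <G>→<C> v <S>, the suffix after <S> is empty, so FOLLOW(<S>) ⊇ FOLLOW(<G>) = {s, t, u, v}. Thus FOLLOW(<S>) = {$, s, t, u, v}.
FOLLOW(<C>): in <S>→u <C> s s, <C> is followed by s s with FIRST {s}; in <S>→<C> s v s, <C> is followed by s v s with FIRST {s}; in <G>→<C> v <S>, <C> is followed by v <S> with FIRST {v}. Thus FOLLOW(<C>) = {s, v}.
FOLLOW(<K>): in <K>→<S> <K>, the suffix after <K> is empty (adds nothing new); in <F>→<K> t s, <K> is followed by t s with FIRST {t}; in <C>→<F> v <G> <K>, the suffix after <K> is empty, so FOLLOW(<K>) ⊇ FOLLOW(<C>) = {s, v}. Thus FOLLOW(<K>) = {s, t, v}.

{s, t, v}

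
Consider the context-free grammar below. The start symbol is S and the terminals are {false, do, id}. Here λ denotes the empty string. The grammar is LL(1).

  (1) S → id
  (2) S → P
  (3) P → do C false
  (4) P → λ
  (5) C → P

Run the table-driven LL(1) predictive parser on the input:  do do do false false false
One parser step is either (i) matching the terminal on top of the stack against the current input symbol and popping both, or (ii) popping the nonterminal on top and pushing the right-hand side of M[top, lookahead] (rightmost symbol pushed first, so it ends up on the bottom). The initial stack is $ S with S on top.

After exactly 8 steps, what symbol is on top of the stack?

do

     Stack               Input                         Action
  1  $ S                 do do do false false false $  expand S → P
  2  $ P                 do do do false false false $  expand P → do C false
  3  $ false C do        do do do false false false $  match do
  4  $ false C           do do false false false $     expand C → P
  5  $ false P           do do false false false $     expand P → do C false
  6  $ false false C do  do do false false false $     match do
  7  $ false false C     do false false false $        expand C → P
  8  $ false false P     do false false false $        expand P → do C false
Stack after step 8: $ false false false C do (top = do).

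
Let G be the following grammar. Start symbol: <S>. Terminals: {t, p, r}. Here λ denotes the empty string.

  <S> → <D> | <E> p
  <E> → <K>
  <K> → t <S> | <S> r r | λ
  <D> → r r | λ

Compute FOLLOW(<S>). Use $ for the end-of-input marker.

{$, p, r}

FIRST(<D>): from <D>→r r we get {r}; from <D>→λ we get {λ}. So FIRST(<D>) = {λ, r}.
FIRST(<S>): from <S>→<D> we get {λ, r}; from <S>→<E> p we get {p, r, t}. So FIRST(<S>) = {λ, p, r, t}.
FIRST(<K>): from <K>→t <S> we get {t}; from <K>→<S> r r we get {p, r, t}; from <K>→λ we get {λ}. So FIRST(<K>) = {λ, p, r, t}.
FIRST(<E>): from <E>→<K> we get {λ, p, r, t}. So FIRST(<E>) = {λ, p, r, t}.
FOLLOW(<S>) includes $ since <S> is the start symbol.
FOLLOW(<E>): in <S>→<E> p, <E> is followed by p with FIRST {p}. Thus FOLLOW(<E>) = {p}.
FOLLOW(<K>): in <E>→<K>, the suffix after <K> is empty, so FOLLOW(<K>) ⊇ FOLLOW(<E>) = {p}. Thus FOLLOW(<K>) = {p}.
FOLLOW(<S>): in <K>→t <S>, the suffix after <S> is empty, so FOLLOW(<S>) ⊇ FOLLOW(<K>) = {p}; in <K>→<S> r r, <S> is followed by r r with FIRST {r}. Thus FOLLOW(<S>) = {$, p, r}.
FOLLOW(<D>): in <S>→<D>, the suffix after <D> is empty, so FOLLOW(<D>) ⊇ FOLLOW(<S>) = {$, p, r}. Thus FOLLOW(<D>) = {$, p, r}.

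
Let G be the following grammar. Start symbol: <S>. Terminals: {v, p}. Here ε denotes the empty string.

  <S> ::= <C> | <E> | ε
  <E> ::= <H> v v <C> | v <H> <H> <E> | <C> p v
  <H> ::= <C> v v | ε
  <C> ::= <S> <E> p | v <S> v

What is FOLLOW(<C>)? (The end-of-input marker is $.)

FIRST(<S>): from <S>::=<C> we get {v}; from <S>::=<E> we get {v}; from <S>::=ε we get {ε}. So FIRST(<S>) = {ε, v}.
FIRST(<E>): from <E>::=<H> v v <C> we get {v}; from <E>::=v <H> <H> <E> we get {v}; from <E>::=<C> p v we get {v}. So FIRST(<E>) = {v}.
FIRST(<C>): from <C>::=<S> <E> p we get {v}; from <C>::=v <S> v we get {v}. So FIRST(<C>) = {v}.
FIRST(<H>): from <H>::=<C> v v we get {v}; from <H>::=ε we get {ε}. So FIRST(<H>) = {ε, v}.
FOLLOW(<S>) includes $ since <S> is the start symbol.
FOLLOW(<S>): in <C>::=<S> <E> p, <S> is followed by <E> p with FIRST {v}; in <C>::=v <S> v, <S> is followed by v with FIRST {v}. Thus FOLLOW(<S>) = {$, v}.
FOLLOW(<E>): in <S>::=<E>, the suffix after <E> is empty, so FOLLOW(<E>) ⊇ FOLLOW(<S>) = {$, v}; in <E>::=v <H> <H> <E>, the suffix after <E> is empty (adds nothing new); in <C>::=<S> <E> p, <E> is followed by p with FIRST {p}. Thus FOLLOW(<E>) = {$, p, v}.
FOLLOW(<H>): in <E>::=<H> v v <C>, <H> is followed by v v <C> with FIRST {v}; in <E>::=v <H> <H> <E> (occurrence 1), <H> is followed by <H> <E> with FIRST {v}; in <E>::=v <H> <H> <E> (occurrence 2), <H> is followed by <E> with FIRST {v}. Thus FOLLOW(<H>) = {v}.
FOLLOW(<C>): in <S>::=<C>, the suffix after <C> is empty, so FOLLOW(<C>) ⊇ FOLLOW(<S>) = {$, v}; in <E>::=<H> v v <C>, the suffix after <C> is empty, so FOLLOW(<C>) ⊇ FOLLOW(<E>) = {$, p, v}; in <E>::=<C> p v, <C> is followed by p v with FIRST {p}; in <H>::=<C> v v, <C> is followed by v v with FIRST {v}. Thus FOLLOW(<C>) = {$, p, v}.

{$, p, v}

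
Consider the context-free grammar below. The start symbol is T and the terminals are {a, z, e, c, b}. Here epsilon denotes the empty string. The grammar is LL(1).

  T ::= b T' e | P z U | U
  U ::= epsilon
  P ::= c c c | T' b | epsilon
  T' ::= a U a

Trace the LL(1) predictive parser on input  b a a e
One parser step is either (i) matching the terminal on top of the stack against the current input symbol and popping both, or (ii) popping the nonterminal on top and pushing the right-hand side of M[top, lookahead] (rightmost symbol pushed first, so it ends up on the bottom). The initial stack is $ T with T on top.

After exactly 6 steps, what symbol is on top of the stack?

     Stack      Input      Action
  1  $ T        b a a e $  expand T ::= b T' e
  2  $ e T' b   b a a e $  match b
  3  $ e T'     a a e $    expand T' ::= a U a
  4  $ e a U a  a a e $    match a
  5  $ e a U    a e $      expand U ::= epsilon
  6  $ e a      a e $      match a
Stack after step 6: $ e (top = e).

e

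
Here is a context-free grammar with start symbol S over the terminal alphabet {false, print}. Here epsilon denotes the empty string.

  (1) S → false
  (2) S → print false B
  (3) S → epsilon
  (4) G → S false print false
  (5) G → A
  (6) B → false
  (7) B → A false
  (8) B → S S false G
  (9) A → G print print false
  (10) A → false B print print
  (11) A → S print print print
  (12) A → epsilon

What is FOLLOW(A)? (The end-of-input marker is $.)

FIRST(S) = {epsilon, false, print}
FIRST(G) = {epsilon, false, print}  (via S false print false, A)
FIRST(A) = {epsilon, false, print}  (via G print print false, S print print print)
FIRST(B) = {false, print}  (via A false, S S false G)
FOLLOW(S) includes $ since S is the start symbol.
FOLLOW(S): in G→S false print false, S is followed by false print false with FIRST {false}; in B→S S false G (occurrence 1), S is followed by S false G with FIRST {false, print}; in B→S S false G (occurrence 2), S is followed by false G with FIRST {false}; in A→S print print print, S is followed by print print print with FIRST {print}. Thus FOLLOW(S) = {$, false, print}.
FOLLOW(B): in S→print false B, the suffix after B is empty, so FOLLOW(B) ⊇ FOLLOW(S) = {$, false, print}; in A→false B print print, B is followed by print print with FIRST {print}. Thus FOLLOW(B) = {$, false, print}.
FOLLOW(G): in B→S S false G, the suffix after G is empty, so FOLLOW(G) ⊇ FOLLOW(B) = {$, false, print}; in A→G print print false, G is followed by print print false with FIRST {print}. Thus FOLLOW(G) = {$, false, print}.
FOLLOW(A): in G→A, the suffix after A is empty, so FOLLOW(A) ⊇ FOLLOW(G) = {$, false, print}; in B→A false, A is followed by false with FIRST {false}. Thus FOLLOW(A) = {$, false, print}.

{$, false, print}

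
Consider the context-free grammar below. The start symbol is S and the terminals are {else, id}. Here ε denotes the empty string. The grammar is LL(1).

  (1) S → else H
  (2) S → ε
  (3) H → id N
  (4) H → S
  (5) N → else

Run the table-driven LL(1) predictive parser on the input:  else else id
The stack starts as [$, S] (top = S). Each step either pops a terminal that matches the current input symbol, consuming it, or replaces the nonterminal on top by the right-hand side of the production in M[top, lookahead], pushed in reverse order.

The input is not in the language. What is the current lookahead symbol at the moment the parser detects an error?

$

     Stack     Input           Action
  1  $ S       else else id $  expand S → else H
  2  $ H else  else else id $  match else
  3  $ H       else id $       expand H → S
  4  $ S       else id $       expand S → else H
  5  $ H else  else id $       match else
  6  $ H       id $            expand H → id N
  7  $ N id    id $            match id
  8  $ N       $               error: M[N, $] is empty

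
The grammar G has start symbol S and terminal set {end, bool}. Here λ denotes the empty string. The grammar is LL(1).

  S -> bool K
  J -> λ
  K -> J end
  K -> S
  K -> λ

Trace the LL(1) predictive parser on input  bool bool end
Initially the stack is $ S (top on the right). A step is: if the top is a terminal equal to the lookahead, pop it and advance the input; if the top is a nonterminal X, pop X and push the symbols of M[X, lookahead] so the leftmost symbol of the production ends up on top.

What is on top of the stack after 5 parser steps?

step 1: stack=$ S  input=bool bool end $  — expand S -> bool K
step 2: stack=$ K bool  input=bool bool end $  — match bool
step 3: stack=$ K  input=bool end $  — expand K -> S
step 4: stack=$ S  input=bool end $  — expand S -> bool K
step 5: stack=$ K bool  input=bool end $  — match bool
Stack after step 5: $ K (top = K).

K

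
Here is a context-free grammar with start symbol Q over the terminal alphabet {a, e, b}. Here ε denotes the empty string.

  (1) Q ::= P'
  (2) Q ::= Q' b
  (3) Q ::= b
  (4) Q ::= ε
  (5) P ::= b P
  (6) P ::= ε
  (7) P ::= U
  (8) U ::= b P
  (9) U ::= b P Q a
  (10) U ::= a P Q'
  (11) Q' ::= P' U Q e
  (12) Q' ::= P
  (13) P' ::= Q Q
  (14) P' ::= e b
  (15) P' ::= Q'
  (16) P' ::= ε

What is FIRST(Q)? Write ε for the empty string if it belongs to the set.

FIRST(U): from U::=b P we get {b}; from U::=b P Q a we get {b}; from U::=a P Q' we get {a}. So FIRST(U) = {a, b}.
FIRST(P): from P::=b P we get {b}; from P::=ε we get {ε}; from P::=U we get {a, b}. So FIRST(P) = {ε, a, b}.
FIRST(Q): from Q::=P' we get {ε, a, b, e}; from Q::=Q' b we get {a, b, e}; from Q::=b we get {b}; from Q::=ε we get {ε}. So FIRST(Q) = {ε, a, b, e}.
FIRST(Q'): from Q'::=P' U Q e we get {a, b, e}; from Q'::=P we get {ε, a, b}. So FIRST(Q') = {ε, a, b, e}.
FIRST(P'): from P'::=Q Q we get {ε, a, b, e}; from P'::=e b we get {e}; from P'::=Q' we get {ε, a, b, e}; from P'::=ε we get {ε}. So FIRST(P') = {ε, a, b, e}.

{ε, a, b, e}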